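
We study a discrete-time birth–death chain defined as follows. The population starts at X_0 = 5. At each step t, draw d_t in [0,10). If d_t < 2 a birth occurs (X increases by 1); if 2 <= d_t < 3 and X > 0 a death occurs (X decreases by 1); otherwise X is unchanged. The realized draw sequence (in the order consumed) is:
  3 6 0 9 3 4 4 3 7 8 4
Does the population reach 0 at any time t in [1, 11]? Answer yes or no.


t=0: X=5, d=3 → hold, X_1=5
t=1: X=5, d=6 → hold, X_2=5
t=2: X=5, d=0 → birth, X_3=6
t=3: X=6, d=9 → hold, X_4=6
t=4: X=6, d=3 → hold, X_5=6
t=5: X=6, d=4 → hold, X_6=6
t=6: X=6, d=4 → hold, X_7=6
t=7: X=6, d=3 → hold, X_8=6
t=8: X=6, d=7 → hold, X_9=6
t=9: X=6, d=8 → hold, X_10=6
t=10: X=6, d=4 → hold, X_11=6

no


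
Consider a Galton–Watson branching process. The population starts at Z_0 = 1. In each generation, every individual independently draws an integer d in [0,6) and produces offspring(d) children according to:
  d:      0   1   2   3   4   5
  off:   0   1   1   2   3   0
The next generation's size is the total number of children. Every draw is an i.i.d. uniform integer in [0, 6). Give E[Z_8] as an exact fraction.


Outcome values over d=0..5: [0, 1, 1, 2, 3, 0]
Σy = 7, Σy² = 15, M = 6
μ = 7/6 = 7/6,  σ² = 15/6 − (7/6)² = 41/36
E[Z_0] = 1
E[Z_1] = 7/6·E[Z_0] = 7/6
E[Z_2] = 7/6·E[Z_1] = 49/36
E[Z_3] = 7/6·E[Z_2] = 343/216
E[Z_4] = 7/6·E[Z_3] = 2401/1296
E[Z_5] = 7/6·E[Z_4] = 16807/7776
E[Z_6] = 7/6·E[Z_5] = 117649/46656
E[Z_7] = 7/6·E[Z_6] = 823543/279936
E[Z_8] = 7/6·E[Z_7] = 5764801/1679616

5764801/1679616


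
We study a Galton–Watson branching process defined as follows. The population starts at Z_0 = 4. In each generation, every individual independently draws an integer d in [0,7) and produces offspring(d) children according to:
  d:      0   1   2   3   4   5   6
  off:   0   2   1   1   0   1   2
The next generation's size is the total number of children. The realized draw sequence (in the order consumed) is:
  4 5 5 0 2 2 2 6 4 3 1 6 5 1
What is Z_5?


gen 0: Z_0=4, draws=[4, 5, 5, 0], offspring=[0, 1, 1, 0], Z_1=2
gen 1: Z_1=2, draws=[2, 2], offspring=[1, 1], Z_2=2
gen 2: Z_2=2, draws=[2, 6], offspring=[1, 2], Z_3=3
gen 3: Z_3=3, draws=[4, 3, 1], offspring=[0, 1, 2], Z_4=3
gen 4: Z_4=3, draws=[6, 5, 1], offspring=[2, 1, 2], Z_5=5

5


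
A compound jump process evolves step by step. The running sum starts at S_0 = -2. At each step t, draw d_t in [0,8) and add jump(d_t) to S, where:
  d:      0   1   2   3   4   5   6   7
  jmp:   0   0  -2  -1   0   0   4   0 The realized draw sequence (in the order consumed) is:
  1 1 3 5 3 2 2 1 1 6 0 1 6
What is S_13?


t=0: S=-2, d=1, jump=0, S_1=-2
t=1: S=-2, d=1, jump=0, S_2=-2
t=2: S=-2, d=3, jump=-1, S_3=-3
t=3: S=-3, d=5, jump=0, S_4=-3
t=4: S=-3, d=3, jump=-1, S_5=-4
t=5: S=-4, d=2, jump=-2, S_6=-6
t=6: S=-6, d=2, jump=-2, S_7=-8
t=7: S=-8, d=1, jump=0, S_8=-8
t=8: S=-8, d=1, jump=0, S_9=-8
t=9: S=-8, d=6, jump=4, S_10=-4
t=10: S=-4, d=0, jump=0, S_11=-4
t=11: S=-4, d=1, jump=0, S_12=-4
t=12: S=-4, d=6, jump=4, S_13=0

0


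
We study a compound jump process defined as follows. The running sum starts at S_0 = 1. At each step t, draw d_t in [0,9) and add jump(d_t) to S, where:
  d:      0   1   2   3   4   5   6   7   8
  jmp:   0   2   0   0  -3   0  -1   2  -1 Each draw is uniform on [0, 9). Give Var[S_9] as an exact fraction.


170/9

Outcome values over d=0..8: [0, 2, 0, 0, -3, 0, -1, 2, -1]
Σy = -1, Σy² = 19, M = 9
μ = -1/9 = -1/9,  σ² = 19/9 − (-1/9)² = 170/81
Independent increments: Var[S_9] = 9·σ² = 9·(170/81) = 170/9


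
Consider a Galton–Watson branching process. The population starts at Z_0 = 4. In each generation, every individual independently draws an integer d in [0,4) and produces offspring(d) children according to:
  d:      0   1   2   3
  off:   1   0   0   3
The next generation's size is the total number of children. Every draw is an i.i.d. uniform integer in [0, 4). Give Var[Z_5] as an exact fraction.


30

Outcome values over d=0..3: [1, 0, 0, 3]
Σy = 4, Σy² = 10, M = 4
μ = 4/4 = 1,  σ² = 10/4 − (1)² = 3/2
V_0 = 0, E_0 = 4
V_1 = 3/2·E_0 + (1)²·V_0 = 6;  E_1 = 4
V_2 = 3/2·E_1 + (1)²·V_1 = 12;  E_2 = 4
V_3 = 3/2·E_2 + (1)²·V_2 = 18;  E_3 = 4
V_4 = 3/2·E_3 + (1)²·V_3 = 24;  E_4 = 4
V_5 = 3/2·E_4 + (1)²·V_4 = 30;  E_5 = 4


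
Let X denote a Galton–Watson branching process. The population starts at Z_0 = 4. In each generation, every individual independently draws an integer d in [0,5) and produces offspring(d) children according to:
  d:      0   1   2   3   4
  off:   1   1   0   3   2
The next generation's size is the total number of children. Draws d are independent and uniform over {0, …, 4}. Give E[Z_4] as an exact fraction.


9604/625

Outcome values over d=0..4: [1, 1, 0, 3, 2]
Σy = 7, Σy² = 15, M = 5
μ = 7/5 = 7/5,  σ² = 15/5 − (7/5)² = 26/25
E[Z_0] = 4
E[Z_1] = 7/5·E[Z_0] = 28/5
E[Z_2] = 7/5·E[Z_1] = 196/25
E[Z_3] = 7/5·E[Z_2] = 1372/125
E[Z_4] = 7/5·E[Z_3] = 9604/625


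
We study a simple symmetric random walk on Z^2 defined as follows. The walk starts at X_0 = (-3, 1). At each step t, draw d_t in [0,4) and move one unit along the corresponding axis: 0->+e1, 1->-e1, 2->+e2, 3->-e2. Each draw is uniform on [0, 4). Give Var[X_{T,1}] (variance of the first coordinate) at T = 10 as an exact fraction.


5

Outcome values over d=0..3: [1, -1, 0, 0]
Σy = 0, Σy² = 2, M = 4
μ = 0/4 = 0,  σ² = 2/4 − (0)² = 1/2
Independent increments: Var[X_10] = 10·σ² = 10·(1/2) = 5


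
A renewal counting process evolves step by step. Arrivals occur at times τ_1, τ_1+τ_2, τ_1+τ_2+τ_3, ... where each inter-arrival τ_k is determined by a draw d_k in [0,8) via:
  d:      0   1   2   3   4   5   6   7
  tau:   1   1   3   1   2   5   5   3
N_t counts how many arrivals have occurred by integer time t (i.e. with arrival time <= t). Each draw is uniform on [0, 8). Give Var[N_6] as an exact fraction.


Inter-arrival values over d=0..7: [1, 1, 3, 1, 2, 5, 5, 3]
Each d has probability 1/8, so the pmf of τ is: f(1) = 3/8, f(2) = 1/8, f(3) = 1/4, f(5) = 1/4
Let p_n(j) = P(N_n = j), with p_0 = [1]. Condition on τ_1: p_n(0) = P(τ > n), and for j >= 1, p_n(j) = Σ_{k<=n} f(k)·p_{n−k}(j−1)
p_1 = [5/8, 3/8]  (j = 0..1)
p_2 = [1/2, 23/64, 9/64]  (j = 0..2)
p_3 = [1/4, 33/64, 93/512, 27/512]  (j = 0..3)
p_4 = [1/4, 5/16, 85/256, 351/4096, 81/4096]  (j = 0..4)
p_5 = [0, 1/2, 139/512, 747/4096, 1269/32768, 243/32768]  (j = 0..5)
p_6 = [0, 1/4, 115/256, 773/4096, 189/2048, 4455/262144, 729/262144]  (j = 0..6)
E[N_6] = Σ j·p_6(j) = 572889/262144;  E[N_6²] = Σ j²·p_6(j) = 1506515/262144
Var[N_6] = 1506515/262144 − (572889/262144)² = 66722061839/68719476736

66722061839/68719476736


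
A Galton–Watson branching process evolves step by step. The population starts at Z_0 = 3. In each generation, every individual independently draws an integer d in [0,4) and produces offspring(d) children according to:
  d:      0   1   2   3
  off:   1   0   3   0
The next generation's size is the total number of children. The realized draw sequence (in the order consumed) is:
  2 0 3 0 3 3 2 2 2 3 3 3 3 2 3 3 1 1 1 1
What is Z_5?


gen 0: Z_0=3, draws=[2, 0, 3], offspring=[3, 1, 0], Z_1=4
gen 1: Z_1=4, draws=[0, 3, 3, 2], offspring=[1, 0, 0, 3], Z_2=4
gen 2: Z_2=4, draws=[2, 2, 3, 3], offspring=[3, 3, 0, 0], Z_3=6
gen 3: Z_3=6, draws=[3, 3, 2, 3, 3, 1], offspring=[0, 0, 3, 0, 0, 0], Z_4=3
gen 4: Z_4=3, draws=[1, 1, 1], offspring=[0, 0, 0], Z_5=0

0


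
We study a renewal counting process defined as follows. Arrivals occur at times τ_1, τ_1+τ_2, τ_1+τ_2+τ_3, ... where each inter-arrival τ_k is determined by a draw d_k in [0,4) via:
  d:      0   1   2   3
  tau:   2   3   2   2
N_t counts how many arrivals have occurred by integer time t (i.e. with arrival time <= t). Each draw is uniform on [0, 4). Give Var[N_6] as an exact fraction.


Inter-arrival values over d=0..3: [2, 3, 2, 2]
Each d has probability 1/4, so the pmf of τ is: f(2) = 3/4, f(3) = 1/4
Let p_n(j) = P(N_n = j), with p_0 = [1]. Condition on τ_1: p_n(0) = P(τ > n), and for j >= 1, p_n(j) = Σ_{k<=n} f(k)·p_{n−k}(j−1)
p_1 = [1]  (j = 0)
p_2 = [1/4, 3/4]  (j = 0..1)
p_3 = [0, 1]  (j = 0..1)
p_4 = [0, 7/16, 9/16]  (j = 0..2)
p_5 = [0, 1/16, 15/16]  (j = 0..2)
p_6 = [0, 0, 37/64, 27/64]  (j = 0..3)
E[N_6] = Σ j·p_6(j) = 155/64;  E[N_6²] = Σ j²·p_6(j) = 391/64
Var[N_6] = 391/64 − (155/64)² = 999/4096

999/4096


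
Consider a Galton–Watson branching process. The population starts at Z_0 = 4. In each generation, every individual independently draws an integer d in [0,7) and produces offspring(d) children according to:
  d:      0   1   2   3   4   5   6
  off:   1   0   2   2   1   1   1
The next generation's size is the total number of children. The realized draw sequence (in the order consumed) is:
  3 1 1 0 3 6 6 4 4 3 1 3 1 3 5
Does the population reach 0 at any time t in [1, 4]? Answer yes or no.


no

gen 0: Z_0=4, draws=[3, 1, 1, 0], offspring=[2, 0, 0, 1], Z_1=3
gen 1: Z_1=3, draws=[3, 6, 6], offspring=[2, 1, 1], Z_2=4
gen 2: Z_2=4, draws=[4, 4, 3, 1], offspring=[1, 1, 2, 0], Z_3=4
gen 3: Z_3=4, draws=[3, 1, 3, 5], offspring=[2, 0, 2, 1], Z_4=5


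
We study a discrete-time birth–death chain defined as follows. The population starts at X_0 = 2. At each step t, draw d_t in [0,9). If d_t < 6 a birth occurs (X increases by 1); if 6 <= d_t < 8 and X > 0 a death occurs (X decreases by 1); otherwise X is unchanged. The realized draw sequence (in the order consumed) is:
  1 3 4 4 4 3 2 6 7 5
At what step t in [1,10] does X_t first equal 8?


6

t=0: X=2, d=1 → birth, X_1=3
t=1: X=3, d=3 → birth, X_2=4
t=2: X=4, d=4 → birth, X_3=5
t=3: X=5, d=4 → birth, X_4=6
t=4: X=6, d=4 → birth, X_5=7
t=5: X=7, d=3 → birth, X_6=8
t=6: X=8, d=2 → birth, X_7=9
t=7: X=9, d=6 → death, X_8=8
t=8: X=8, d=7 → death, X_9=7
t=9: X=7, d=5 → birth, X_10=8


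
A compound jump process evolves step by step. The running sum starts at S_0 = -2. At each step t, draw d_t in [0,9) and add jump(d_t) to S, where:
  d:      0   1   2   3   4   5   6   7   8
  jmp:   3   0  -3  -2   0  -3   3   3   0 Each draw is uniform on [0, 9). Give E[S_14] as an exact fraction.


-4/9

Outcome values over d=0..8: [3, 0, -3, -2, 0, -3, 3, 3, 0]
Σy = 1, Σy² = 49, M = 9
μ = 1/9 = 1/9,  σ² = 49/9 − (1/9)² = 440/81
E[S_14] = -2 + 14·(1/9) = -4/9


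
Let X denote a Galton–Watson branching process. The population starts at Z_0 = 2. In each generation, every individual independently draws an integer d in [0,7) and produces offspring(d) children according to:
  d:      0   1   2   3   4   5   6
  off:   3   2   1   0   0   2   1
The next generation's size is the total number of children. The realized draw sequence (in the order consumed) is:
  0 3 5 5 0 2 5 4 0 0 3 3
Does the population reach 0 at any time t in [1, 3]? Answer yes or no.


gen 0: Z_0=2, draws=[0, 3], offspring=[3, 0], Z_1=3
gen 1: Z_1=3, draws=[5, 5, 0], offspring=[2, 2, 3], Z_2=7
gen 2: Z_2=7, draws=[2, 5, 4, 0, 0, 3, 3], offspring=[1, 2, 0, 3, 3, 0, 0], Z_3=9

no


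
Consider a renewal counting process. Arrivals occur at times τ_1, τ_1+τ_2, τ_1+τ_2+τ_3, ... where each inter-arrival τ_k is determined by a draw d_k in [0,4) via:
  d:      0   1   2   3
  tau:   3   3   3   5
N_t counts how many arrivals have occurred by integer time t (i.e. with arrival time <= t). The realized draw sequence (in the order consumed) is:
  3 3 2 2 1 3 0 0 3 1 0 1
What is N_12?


draw d_1=3: τ_1=5, arrival time A_1=5
draw d_2=3: τ_2=5, arrival time A_2=10
draw d_3=2: τ_3=3, arrival time A_3=13
draw d_4=2: τ_4=3, arrival time A_4=16
draw d_5=1: τ_5=3, arrival time A_5=19
draw d_6=3: τ_6=5, arrival time A_6=24
draw d_7=0: τ_7=3, arrival time A_7=27
draw d_8=0: τ_8=3, arrival time A_8=30
draw d_9=3: τ_9=5, arrival time A_9=35
draw d_10=1: τ_10=3, arrival time A_10=38
draw d_11=0: τ_11=3, arrival time A_11=41
draw d_12=1: τ_12=3, arrival time A_12=44
N_t over t=0..12: 0:0 1:0 2:0 3:0 4:0 5:1 6:1 7:1 8:1 9:1 10:2 11:2 12:2

2


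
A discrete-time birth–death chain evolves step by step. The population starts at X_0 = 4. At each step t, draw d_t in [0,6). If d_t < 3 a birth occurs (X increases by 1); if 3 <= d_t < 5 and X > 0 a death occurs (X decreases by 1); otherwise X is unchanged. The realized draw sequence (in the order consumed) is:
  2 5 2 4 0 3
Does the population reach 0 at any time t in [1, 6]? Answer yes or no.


no

t=0: X=4, d=2 → birth, X_1=5
t=1: X=5, d=5 → hold, X_2=5
t=2: X=5, d=2 → birth, X_3=6
t=3: X=6, d=4 → death, X_4=5
t=4: X=5, d=0 → birth, X_5=6
t=5: X=6, d=3 → death, X_6=5


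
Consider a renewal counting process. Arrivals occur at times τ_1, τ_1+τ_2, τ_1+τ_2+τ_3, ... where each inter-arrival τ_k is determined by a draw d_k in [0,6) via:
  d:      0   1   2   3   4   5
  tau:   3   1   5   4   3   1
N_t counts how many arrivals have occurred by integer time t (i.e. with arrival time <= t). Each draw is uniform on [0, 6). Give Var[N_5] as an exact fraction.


Inter-arrival values over d=0..5: [3, 1, 5, 4, 3, 1]
Each d has probability 1/6, so the pmf of τ is: f(1) = 1/3, f(3) = 1/3, f(4) = 1/6, f(5) = 1/6
Let p_n(j) = P(N_n = j), with p_0 = [1]. Condition on τ_1: p_n(0) = P(τ > n), and for j >= 1, p_n(j) = Σ_{k<=n} f(k)·p_{n−k}(j−1)
p_1 = [2/3, 1/3]  (j = 0..1)
p_2 = [2/3, 2/9, 1/9]  (j = 0..2)
p_3 = [1/3, 5/9, 2/27, 1/27]  (j = 0..3)
p_4 = [1/6, 1/2, 8/27, 2/81, 1/81]  (j = 0..4)
p_5 = [0, 5/9, 8/27, 11/81, 2/243, 1/243]  (j = 0..5)
E[N_5] = Σ j·p_5(j) = 391/243;  E[N_5²] = Σ j²·p_5(j) = 259/81
Var[N_5] = 259/81 − (391/243)² = 35930/59049

35930/59049


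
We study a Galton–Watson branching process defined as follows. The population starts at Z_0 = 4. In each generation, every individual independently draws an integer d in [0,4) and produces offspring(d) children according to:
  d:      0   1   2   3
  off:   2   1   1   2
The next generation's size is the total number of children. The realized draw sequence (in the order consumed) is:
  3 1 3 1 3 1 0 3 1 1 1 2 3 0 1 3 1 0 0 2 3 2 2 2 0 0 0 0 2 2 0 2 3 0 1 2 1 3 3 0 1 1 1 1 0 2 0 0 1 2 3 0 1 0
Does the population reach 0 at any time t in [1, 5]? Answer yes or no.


no

gen 0: Z_0=4, draws=[3, 1, 3, 1], offspring=[2, 1, 2, 1], Z_1=6
gen 1: Z_1=6, draws=[3, 1, 0, 3, 1, 1], offspring=[2, 1, 2, 2, 1, 1], Z_2=9
gen 2: Z_2=9, draws=[1, 2, 3, 0, 1, 3, 1, 0, 0], offspring=[1, 1, 2, 2, 1, 2, 1, 2, 2], Z_3=14
gen 3: Z_3=14, draws=[2, 3, 2, 2, 2, 0, 0, 0, 0, 2, 2, 0, 2, 3], offspring=[1, 2, 1, 1, 1, 2, 2, 2, 2, 1, 1, 2, 1, 2], Z_4=21
gen 4: Z_4=21, draws=[0, 1, 2, 1, 3, 3, 0, 1, 1, 1, 1, 0, 2, 0, 0, 1, 2, 3, 0, 1, 0], offspring=[2, 1, 1, 1, 2, 2, 2, 1, 1, 1, 1, 2, 1, 2, 2, 1, 1, 2, 2, 1, 2], Z_5=31


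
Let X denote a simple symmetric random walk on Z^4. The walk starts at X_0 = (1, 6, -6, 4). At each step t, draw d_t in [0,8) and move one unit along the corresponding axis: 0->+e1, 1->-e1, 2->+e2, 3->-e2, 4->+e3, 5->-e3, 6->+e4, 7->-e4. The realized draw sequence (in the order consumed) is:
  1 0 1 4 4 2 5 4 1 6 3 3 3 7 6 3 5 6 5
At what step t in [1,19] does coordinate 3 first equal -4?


t=0: X=(1, 6, -6, 4), d=1 → -e1, X_1=(0, 6, -6, 4)
t=1: X=(0, 6, -6, 4), d=0 → +e1, X_2=(1, 6, -6, 4)
t=2: X=(1, 6, -6, 4), d=1 → -e1, X_3=(0, 6, -6, 4)
t=3: X=(0, 6, -6, 4), d=4 → +e3, X_4=(0, 6, -5, 4)
t=4: X=(0, 6, -5, 4), d=4 → +e3, X_5=(0, 6, -4, 4)
t=5: X=(0, 6, -4, 4), d=2 → +e2, X_6=(0, 7, -4, 4)
t=6: X=(0, 7, -4, 4), d=5 → -e3, X_7=(0, 7, -5, 4)
t=7: X=(0, 7, -5, 4), d=4 → +e3, X_8=(0, 7, -4, 4)
t=8: X=(0, 7, -4, 4), d=1 → -e1, X_9=(-1, 7, -4, 4)
t=9: X=(-1, 7, -4, 4), d=6 → +e4, X_10=(-1, 7, -4, 5)
t=10: X=(-1, 7, -4, 5), d=3 → -e2, X_11=(-1, 6, -4, 5)
t=11: X=(-1, 6, -4, 5), d=3 → -e2, X_12=(-1, 5, -4, 5)
t=12: X=(-1, 5, -4, 5), d=3 → -e2, X_13=(-1, 4, -4, 5)
t=13: X=(-1, 4, -4, 5), d=7 → -e4, X_14=(-1, 4, -4, 4)
t=14: X=(-1, 4, -4, 4), d=6 → +e4, X_15=(-1, 4, -4, 5)
t=15: X=(-1, 4, -4, 5), d=3 → -e2, X_16=(-1, 3, -4, 5)
t=16: X=(-1, 3, -4, 5), d=5 → -e3, X_17=(-1, 3, -5, 5)
t=17: X=(-1, 3, -5, 5), d=6 → +e4, X_18=(-1, 3, -5, 6)
t=18: X=(-1, 3, -5, 6), d=5 → -e3, X_19=(-1, 3, -6, 6)

5


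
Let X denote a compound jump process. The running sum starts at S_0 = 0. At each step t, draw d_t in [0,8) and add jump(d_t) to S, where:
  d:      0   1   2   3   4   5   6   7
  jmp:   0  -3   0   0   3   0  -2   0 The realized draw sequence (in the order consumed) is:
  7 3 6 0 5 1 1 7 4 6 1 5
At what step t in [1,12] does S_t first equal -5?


6

t=0: S=0, d=7, jump=0, S_1=0
t=1: S=0, d=3, jump=0, S_2=0
t=2: S=0, d=6, jump=-2, S_3=-2
t=3: S=-2, d=0, jump=0, S_4=-2
t=4: S=-2, d=5, jump=0, S_5=-2
t=5: S=-2, d=1, jump=-3, S_6=-5
t=6: S=-5, d=1, jump=-3, S_7=-8
t=7: S=-8, d=7, jump=0, S_8=-8
t=8: S=-8, d=4, jump=3, S_9=-5
t=9: S=-5, d=6, jump=-2, S_10=-7
t=10: S=-7, d=1, jump=-3, S_11=-10
t=11: S=-10, d=5, jump=0, S_12=-10


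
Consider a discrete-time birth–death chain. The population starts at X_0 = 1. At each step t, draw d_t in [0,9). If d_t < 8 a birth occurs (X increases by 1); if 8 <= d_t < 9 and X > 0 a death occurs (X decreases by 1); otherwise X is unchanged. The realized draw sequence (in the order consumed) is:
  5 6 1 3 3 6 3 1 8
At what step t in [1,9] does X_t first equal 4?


3

t=0: X=1, d=5 → birth, X_1=2
t=1: X=2, d=6 → birth, X_2=3
t=2: X=3, d=1 → birth, X_3=4
t=3: X=4, d=3 → birth, X_4=5
t=4: X=5, d=3 → birth, X_5=6
t=5: X=6, d=6 → birth, X_6=7
t=6: X=7, d=3 → birth, X_7=8
t=7: X=8, d=1 → birth, X_8=9
t=8: X=9, d=8 → death, X_9=8


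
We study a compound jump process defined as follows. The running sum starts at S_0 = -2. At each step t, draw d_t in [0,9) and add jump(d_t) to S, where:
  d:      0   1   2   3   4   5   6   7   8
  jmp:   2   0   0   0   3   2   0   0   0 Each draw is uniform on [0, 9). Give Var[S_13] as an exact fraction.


Outcome values over d=0..8: [2, 0, 0, 0, 3, 2, 0, 0, 0]
Σy = 7, Σy² = 17, M = 9
μ = 7/9 = 7/9,  σ² = 17/9 − (7/9)² = 104/81
Independent increments: Var[S_13] = 13·σ² = 13·(104/81) = 1352/81

1352/81


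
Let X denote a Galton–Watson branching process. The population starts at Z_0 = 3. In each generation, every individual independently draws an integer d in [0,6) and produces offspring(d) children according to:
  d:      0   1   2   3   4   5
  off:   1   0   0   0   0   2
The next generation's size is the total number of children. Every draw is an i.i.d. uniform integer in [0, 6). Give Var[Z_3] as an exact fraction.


49/64

Outcome values over d=0..5: [1, 0, 0, 0, 0, 2]
Σy = 3, Σy² = 5, M = 6
μ = 3/6 = 1/2,  σ² = 5/6 − (1/2)² = 7/12
V_0 = 0, E_0 = 3
V_1 = 7/12·E_0 + (1/2)²·V_0 = 7/4;  E_1 = 3/2
V_2 = 7/12·E_1 + (1/2)²·V_1 = 21/16;  E_2 = 3/4
V_3 = 7/12·E_2 + (1/2)²·V_2 = 49/64;  E_3 = 3/8


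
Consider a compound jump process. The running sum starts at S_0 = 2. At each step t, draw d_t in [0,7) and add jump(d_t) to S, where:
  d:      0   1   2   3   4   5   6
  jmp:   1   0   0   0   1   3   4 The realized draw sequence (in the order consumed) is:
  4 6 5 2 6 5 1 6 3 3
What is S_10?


t=0: S=2, d=4, jump=1, S_1=3
t=1: S=3, d=6, jump=4, S_2=7
t=2: S=7, d=5, jump=3, S_3=10
t=3: S=10, d=2, jump=0, S_4=10
t=4: S=10, d=6, jump=4, S_5=14
t=5: S=14, d=5, jump=3, S_6=17
t=6: S=17, d=1, jump=0, S_7=17
t=7: S=17, d=6, jump=4, S_8=21
t=8: S=21, d=3, jump=0, S_9=21
t=9: S=21, d=3, jump=0, S_10=21

21


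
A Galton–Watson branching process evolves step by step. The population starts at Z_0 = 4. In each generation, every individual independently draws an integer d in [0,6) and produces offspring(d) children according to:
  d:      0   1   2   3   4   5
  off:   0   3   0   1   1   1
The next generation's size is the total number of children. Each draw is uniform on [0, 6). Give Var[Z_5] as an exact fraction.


20

Outcome values over d=0..5: [0, 3, 0, 1, 1, 1]
Σy = 6, Σy² = 12, M = 6
μ = 6/6 = 1,  σ² = 12/6 − (1)² = 1
V_0 = 0, E_0 = 4
V_1 = 1·E_0 + (1)²·V_0 = 4;  E_1 = 4
V_2 = 1·E_1 + (1)²·V_1 = 8;  E_2 = 4
V_3 = 1·E_2 + (1)²·V_2 = 12;  E_3 = 4
V_4 = 1·E_3 + (1)²·V_3 = 16;  E_4 = 4
V_5 = 1·E_4 + (1)²·V_4 = 20;  E_5 = 4


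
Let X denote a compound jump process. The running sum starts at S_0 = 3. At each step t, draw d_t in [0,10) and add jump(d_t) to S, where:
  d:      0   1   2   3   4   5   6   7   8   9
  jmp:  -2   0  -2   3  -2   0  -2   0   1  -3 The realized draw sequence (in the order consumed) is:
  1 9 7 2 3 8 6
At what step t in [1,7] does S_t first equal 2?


6

t=0: S=3, d=1, jump=0, S_1=3
t=1: S=3, d=9, jump=-3, S_2=0
t=2: S=0, d=7, jump=0, S_3=0
t=3: S=0, d=2, jump=-2, S_4=-2
t=4: S=-2, d=3, jump=3, S_5=1
t=5: S=1, d=8, jump=1, S_6=2
t=6: S=2, d=6, jump=-2, S_7=0


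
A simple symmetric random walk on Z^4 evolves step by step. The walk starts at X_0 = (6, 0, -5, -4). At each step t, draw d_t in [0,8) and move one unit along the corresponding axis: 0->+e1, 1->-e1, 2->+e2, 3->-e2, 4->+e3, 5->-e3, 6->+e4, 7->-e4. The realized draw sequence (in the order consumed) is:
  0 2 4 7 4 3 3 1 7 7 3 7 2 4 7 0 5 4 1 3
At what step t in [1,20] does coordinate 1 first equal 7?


t=0: X=(6, 0, -5, -4), d=0 → +e1, X_1=(7, 0, -5, -4)
t=1: X=(7, 0, -5, -4), d=2 → +e2, X_2=(7, 1, -5, -4)
t=2: X=(7, 1, -5, -4), d=4 → +e3, X_3=(7, 1, -4, -4)
t=3: X=(7, 1, -4, -4), d=7 → -e4, X_4=(7, 1, -4, -5)
t=4: X=(7, 1, -4, -5), d=4 → +e3, X_5=(7, 1, -3, -5)
t=5: X=(7, 1, -3, -5), d=3 → -e2, X_6=(7, 0, -3, -5)
t=6: X=(7, 0, -3, -5), d=3 → -e2, X_7=(7, -1, -3, -5)
t=7: X=(7, -1, -3, -5), d=1 → -e1, X_8=(6, -1, -3, -5)
t=8: X=(6, -1, -3, -5), d=7 → -e4, X_9=(6, -1, -3, -6)
t=9: X=(6, -1, -3, -6), d=7 → -e4, X_10=(6, -1, -3, -7)
t=10: X=(6, -1, -3, -7), d=3 → -e2, X_11=(6, -2, -3, -7)
t=11: X=(6, -2, -3, -7), d=7 → -e4, X_12=(6, -2, -3, -8)
t=12: X=(6, -2, -3, -8), d=2 → +e2, X_13=(6, -1, -3, -8)
t=13: X=(6, -1, -3, -8), d=4 → +e3, X_14=(6, -1, -2, -8)
t=14: X=(6, -1, -2, -8), d=7 → -e4, X_15=(6, -1, -2, -9)
t=15: X=(6, -1, -2, -9), d=0 → +e1, X_16=(7, -1, -2, -9)
t=16: X=(7, -1, -2, -9), d=5 → -e3, X_17=(7, -1, -3, -9)
t=17: X=(7, -1, -3, -9), d=4 → +e3, X_18=(7, -1, -2, -9)
t=18: X=(7, -1, -2, -9), d=1 → -e1, X_19=(6, -1, -2, -9)
t=19: X=(6, -1, -2, -9), d=3 → -e2, X_20=(6, -2, -2, -9)

1


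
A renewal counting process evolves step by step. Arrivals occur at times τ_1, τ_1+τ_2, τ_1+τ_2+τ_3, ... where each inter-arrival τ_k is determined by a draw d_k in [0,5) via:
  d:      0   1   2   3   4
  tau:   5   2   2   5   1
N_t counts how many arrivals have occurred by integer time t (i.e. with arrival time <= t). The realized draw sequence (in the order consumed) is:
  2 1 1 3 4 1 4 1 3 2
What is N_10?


3

draw d_1=2: τ_1=2, arrival time A_1=2
draw d_2=1: τ_2=2, arrival time A_2=4
draw d_3=1: τ_3=2, arrival time A_3=6
draw d_4=3: τ_4=5, arrival time A_4=11
draw d_5=4: τ_5=1, arrival time A_5=12
draw d_6=1: τ_6=2, arrival time A_6=14
draw d_7=4: τ_7=1, arrival time A_7=15
draw d_8=1: τ_8=2, arrival time A_8=17
draw d_9=3: τ_9=5, arrival time A_9=22
draw d_10=2: τ_10=2, arrival time A_10=24
N_t over t=0..10: 0:0 1:0 2:1 3:1 4:2 5:2 6:3 7:3 8:3 9:3 10:3


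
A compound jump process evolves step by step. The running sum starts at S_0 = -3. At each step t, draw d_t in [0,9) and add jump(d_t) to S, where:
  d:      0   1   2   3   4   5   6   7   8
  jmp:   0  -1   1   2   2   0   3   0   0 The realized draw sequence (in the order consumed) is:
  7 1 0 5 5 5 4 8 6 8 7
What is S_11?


1

t=0: S=-3, d=7, jump=0, S_1=-3
t=1: S=-3, d=1, jump=-1, S_2=-4
t=2: S=-4, d=0, jump=0, S_3=-4
t=3: S=-4, d=5, jump=0, S_4=-4
t=4: S=-4, d=5, jump=0, S_5=-4
t=5: S=-4, d=5, jump=0, S_6=-4
t=6: S=-4, d=4, jump=2, S_7=-2
t=7: S=-2, d=8, jump=0, S_8=-2
t=8: S=-2, d=6, jump=3, S_9=1
t=9: S=1, d=8, jump=0, S_10=1
t=10: S=1, d=7, jump=0, S_11=1


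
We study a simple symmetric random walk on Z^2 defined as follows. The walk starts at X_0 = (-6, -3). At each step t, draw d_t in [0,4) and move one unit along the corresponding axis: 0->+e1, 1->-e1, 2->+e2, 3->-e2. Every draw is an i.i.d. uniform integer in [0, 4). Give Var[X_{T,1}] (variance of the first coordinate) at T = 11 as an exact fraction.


Outcome values over d=0..3: [1, -1, 0, 0]
Σy = 0, Σy² = 2, M = 4
μ = 0/4 = 0,  σ² = 2/4 − (0)² = 1/2
Independent increments: Var[X_11] = 11·σ² = 11·(1/2) = 11/2

11/2


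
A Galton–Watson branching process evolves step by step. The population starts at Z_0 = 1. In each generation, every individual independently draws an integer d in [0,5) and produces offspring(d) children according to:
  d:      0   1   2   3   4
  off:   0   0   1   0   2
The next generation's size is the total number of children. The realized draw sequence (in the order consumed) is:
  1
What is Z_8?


0

gen 0: Z_0=1, draws=[1], offspring=[0], Z_1=0
gen 1: Z_1=0, draws=[], offspring=[], Z_2=0
gen 2: Z_2=0, draws=[], offspring=[], Z_3=0
gen 3: Z_3=0, draws=[], offspring=[], Z_4=0
gen 4: Z_4=0, draws=[], offspring=[], Z_5=0
gen 5: Z_5=0, draws=[], offspring=[], Z_6=0
gen 6: Z_6=0, draws=[], offspring=[], Z_7=0
gen 7: Z_7=0, draws=[], offspring=[], Z_8=0


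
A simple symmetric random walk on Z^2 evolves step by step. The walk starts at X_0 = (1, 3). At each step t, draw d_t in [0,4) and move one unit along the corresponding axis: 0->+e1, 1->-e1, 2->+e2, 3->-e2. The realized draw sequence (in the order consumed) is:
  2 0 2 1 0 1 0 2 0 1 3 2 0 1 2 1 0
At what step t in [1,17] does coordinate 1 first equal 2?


t=0: X=(1, 3), d=2 → +e2, X_1=(1, 4)
t=1: X=(1, 4), d=0 → +e1, X_2=(2, 4)
t=2: X=(2, 4), d=2 → +e2, X_3=(2, 5)
t=3: X=(2, 5), d=1 → -e1, X_4=(1, 5)
t=4: X=(1, 5), d=0 → +e1, X_5=(2, 5)
t=5: X=(2, 5), d=1 → -e1, X_6=(1, 5)
t=6: X=(1, 5), d=0 → +e1, X_7=(2, 5)
t=7: X=(2, 5), d=2 → +e2, X_8=(2, 6)
t=8: X=(2, 6), d=0 → +e1, X_9=(3, 6)
t=9: X=(3, 6), d=1 → -e1, X_10=(2, 6)
t=10: X=(2, 6), d=3 → -e2, X_11=(2, 5)
t=11: X=(2, 5), d=2 → +e2, X_12=(2, 6)
t=12: X=(2, 6), d=0 → +e1, X_13=(3, 6)
t=13: X=(3, 6), d=1 → -e1, X_14=(2, 6)
t=14: X=(2, 6), d=2 → +e2, X_15=(2, 7)
t=15: X=(2, 7), d=1 → -e1, X_16=(1, 7)
t=16: X=(1, 7), d=0 → +e1, X_17=(2, 7)

2


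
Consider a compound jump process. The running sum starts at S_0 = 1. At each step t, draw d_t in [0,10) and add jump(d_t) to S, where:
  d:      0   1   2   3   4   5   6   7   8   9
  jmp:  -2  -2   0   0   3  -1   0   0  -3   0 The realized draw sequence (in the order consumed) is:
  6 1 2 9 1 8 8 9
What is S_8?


t=0: S=1, d=6, jump=0, S_1=1
t=1: S=1, d=1, jump=-2, S_2=-1
t=2: S=-1, d=2, jump=0, S_3=-1
t=3: S=-1, d=9, jump=0, S_4=-1
t=4: S=-1, d=1, jump=-2, S_5=-3
t=5: S=-3, d=8, jump=-3, S_6=-6
t=6: S=-6, d=8, jump=-3, S_7=-9
t=7: S=-9, d=9, jump=0, S_8=-9

-9


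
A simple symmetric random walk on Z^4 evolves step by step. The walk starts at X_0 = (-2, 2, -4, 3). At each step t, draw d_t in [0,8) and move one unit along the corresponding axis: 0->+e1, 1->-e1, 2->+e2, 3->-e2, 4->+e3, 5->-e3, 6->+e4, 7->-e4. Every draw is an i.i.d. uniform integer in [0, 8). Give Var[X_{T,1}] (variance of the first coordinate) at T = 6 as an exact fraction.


3/2

Outcome values over d=0..7: [1, -1, 0, 0, 0, 0, 0, 0]
Σy = 0, Σy² = 2, M = 8
μ = 0/8 = 0,  σ² = 2/8 − (0)² = 1/4
Independent increments: Var[X_6] = 6·σ² = 6·(1/4) = 3/2


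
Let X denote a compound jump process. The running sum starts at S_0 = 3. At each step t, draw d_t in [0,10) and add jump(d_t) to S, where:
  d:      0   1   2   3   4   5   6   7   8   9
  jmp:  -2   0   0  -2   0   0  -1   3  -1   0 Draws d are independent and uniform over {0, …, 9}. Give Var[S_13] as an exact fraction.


2353/100

Outcome values over d=0..9: [-2, 0, 0, -2, 0, 0, -1, 3, -1, 0]
Σy = -3, Σy² = 19, M = 10
μ = -3/10 = -3/10,  σ² = 19/10 − (-3/10)² = 181/100
Independent increments: Var[S_13] = 13·σ² = 13·(181/100) = 2353/100


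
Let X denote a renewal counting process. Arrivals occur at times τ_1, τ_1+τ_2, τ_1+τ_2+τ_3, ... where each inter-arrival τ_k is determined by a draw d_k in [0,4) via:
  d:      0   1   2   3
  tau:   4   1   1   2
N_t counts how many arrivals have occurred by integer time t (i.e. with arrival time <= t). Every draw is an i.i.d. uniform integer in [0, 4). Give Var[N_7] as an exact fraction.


25775/16384

Inter-arrival values over d=0..3: [4, 1, 1, 2]
Each d has probability 1/4, so the pmf of τ is: f(1) = 1/2, f(2) = 1/4, f(4) = 1/4
Let p_n(j) = P(N_n = j), with p_0 = [1]. Condition on τ_1: p_n(0) = P(τ > n), and for j >= 1, p_n(j) = Σ_{k<=n} f(k)·p_{n−k}(j−1)
p_1 = [1/2, 1/2]  (j = 0..1)
p_2 = [1/4, 1/2, 1/4]  (j = 0..2)
p_3 = [1/4, 1/4, 3/8, 1/8]  (j = 0..3)
p_4 = [0, 7/16, 1/4, 1/4, 1/16]  (j = 0..4)
p_5 = [0, 3/16, 13/32, 7/32, 5/32, 1/32]  (j = 0..5)
p_6 = [0, 1/16, 21/64, 21/64, 11/64, 3/32, 1/64]  (j = 0..6)
p_7 = [0, 1/16, 9/64, 23/64, 1/4, 1/8, 7/128, 1/128]  (j = 0..7)
E[N_7] = Σ j·p_7(j) = 439/128;  E[N_7²] = Σ j²·p_7(j) = 1707/128
Var[N_7] = 1707/128 − (439/128)² = 25775/16384


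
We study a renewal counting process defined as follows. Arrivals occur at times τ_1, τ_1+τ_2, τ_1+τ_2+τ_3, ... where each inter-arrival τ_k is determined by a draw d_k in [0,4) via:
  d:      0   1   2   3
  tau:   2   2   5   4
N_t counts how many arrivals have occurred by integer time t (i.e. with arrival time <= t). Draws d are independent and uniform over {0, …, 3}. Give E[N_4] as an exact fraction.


1

Inter-arrival values over d=0..3: [2, 2, 5, 4]
Each d has probability 1/4, so the pmf of τ is: f(2) = 1/2, f(4) = 1/4, f(5) = 1/4
Renewal equation for m(n) = E[N_n]: condition on τ_1 = k (if k <= n, one arrival plus a fresh copy on the remaining n−k steps): m(n) = F(n) + Σ_{k<=n} f(k)·m(n−k), where F(n) = P(τ <= n) and m(0) = 0
m(1) = F(1) = 0
m(2) = F(2) = 1/2
m(3) = F(3) = 1/2
m(4) = F(4) + f(2)·m(2) = 3/4 + 1/2·1/2 = 1
E[N_4] = m(4) = 1


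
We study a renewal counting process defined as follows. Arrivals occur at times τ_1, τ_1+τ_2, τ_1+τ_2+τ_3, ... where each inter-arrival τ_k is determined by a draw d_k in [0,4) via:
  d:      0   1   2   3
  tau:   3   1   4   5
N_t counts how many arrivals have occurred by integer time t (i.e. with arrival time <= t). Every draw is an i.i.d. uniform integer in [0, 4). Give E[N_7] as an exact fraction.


30629/16384

Inter-arrival values over d=0..3: [3, 1, 4, 5]
Each d has probability 1/4, so the pmf of τ is: f(1) = 1/4, f(3) = 1/4, f(4) = 1/4, f(5) = 1/4
Renewal equation for m(n) = E[N_n]: condition on τ_1 = k (if k <= n, one arrival plus a fresh copy on the remaining n−k steps): m(n) = F(n) + Σ_{k<=n} f(k)·m(n−k), where F(n) = P(τ <= n) and m(0) = 0
m(1) = F(1) = 1/4
m(2) = F(2) + f(1)·m(1) = 1/4 + 1/4·1/4 = 5/16
m(3) = F(3) + f(1)·m(2) = 1/2 + 1/4·5/16 = 37/64
m(4) = F(4) + f(1)·m(3) + f(3)·m(1) = 3/4 + 1/4·37/64 + 1/4·1/4 = 245/256
m(5) = F(5) + f(1)·m(4) + f(3)·m(2) + f(4)·m(1) = 1 + 1/4·245/256 + 1/4·5/16 + 1/4·1/4 = 1413/1024
m(6) = F(6) + f(1)·m(5) + f(3)·m(3) + f(4)·m(2) + f(5)·m(1) = 1 + 1/4·1413/1024 + 1/4·37/64 + 1/4·5/16 + 1/4·1/4 = 6677/4096
m(7) = F(7) + f(1)·m(6) + f(3)·m(4) + f(4)·m(3) + f(5)·m(2) = 1 + 1/4·6677/4096 + 1/4·245/256 + 1/4·37/64 + 1/4·5/16 = 30629/16384
E[N_7] = m(7) = 30629/16384


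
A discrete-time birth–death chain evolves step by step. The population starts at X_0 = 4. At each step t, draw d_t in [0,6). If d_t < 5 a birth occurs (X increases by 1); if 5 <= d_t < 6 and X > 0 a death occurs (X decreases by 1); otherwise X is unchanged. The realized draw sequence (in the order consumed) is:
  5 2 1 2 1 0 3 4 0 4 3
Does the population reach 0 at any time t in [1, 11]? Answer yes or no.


t=0: X=4, d=5 → death, X_1=3
t=1: X=3, d=2 → birth, X_2=4
t=2: X=4, d=1 → birth, X_3=5
t=3: X=5, d=2 → birth, X_4=6
t=4: X=6, d=1 → birth, X_5=7
t=5: X=7, d=0 → birth, X_6=8
t=6: X=8, d=3 → birth, X_7=9
t=7: X=9, d=4 → birth, X_8=10
t=8: X=10, d=0 → birth, X_9=11
t=9: X=11, d=4 → birth, X_10=12
t=10: X=12, d=3 → birth, X_11=13

no


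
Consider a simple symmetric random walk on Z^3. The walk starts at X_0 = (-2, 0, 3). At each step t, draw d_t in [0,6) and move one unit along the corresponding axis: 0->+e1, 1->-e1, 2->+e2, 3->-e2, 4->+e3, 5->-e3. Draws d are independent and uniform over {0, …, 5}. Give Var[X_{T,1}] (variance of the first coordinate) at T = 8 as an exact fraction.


8/3

Outcome values over d=0..5: [1, -1, 0, 0, 0, 0]
Σy = 0, Σy² = 2, M = 6
μ = 0/6 = 0,  σ² = 2/6 − (0)² = 1/3
Independent increments: Var[X_8] = 8·σ² = 8·(1/3) = 8/3


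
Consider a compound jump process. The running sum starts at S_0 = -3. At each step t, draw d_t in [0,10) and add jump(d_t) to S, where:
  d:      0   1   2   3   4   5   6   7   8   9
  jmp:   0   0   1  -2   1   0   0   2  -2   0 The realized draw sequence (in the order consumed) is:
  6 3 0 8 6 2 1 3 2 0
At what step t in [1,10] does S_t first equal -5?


t=0: S=-3, d=6, jump=0, S_1=-3
t=1: S=-3, d=3, jump=-2, S_2=-5
t=2: S=-5, d=0, jump=0, S_3=-5
t=3: S=-5, d=8, jump=-2, S_4=-7
t=4: S=-7, d=6, jump=0, S_5=-7
t=5: S=-7, d=2, jump=1, S_6=-6
t=6: S=-6, d=1, jump=0, S_7=-6
t=7: S=-6, d=3, jump=-2, S_8=-8
t=8: S=-8, d=2, jump=1, S_9=-7
t=9: S=-7, d=0, jump=0, S_10=-7

2


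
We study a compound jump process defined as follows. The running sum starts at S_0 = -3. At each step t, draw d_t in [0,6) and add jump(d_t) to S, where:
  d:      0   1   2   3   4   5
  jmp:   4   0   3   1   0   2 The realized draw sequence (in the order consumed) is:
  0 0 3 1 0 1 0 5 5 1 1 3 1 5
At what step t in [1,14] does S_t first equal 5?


2

t=0: S=-3, d=0, jump=4, S_1=1
t=1: S=1, d=0, jump=4, S_2=5
t=2: S=5, d=3, jump=1, S_3=6
t=3: S=6, d=1, jump=0, S_4=6
t=4: S=6, d=0, jump=4, S_5=10
t=5: S=10, d=1, jump=0, S_6=10
t=6: S=10, d=0, jump=4, S_7=14
t=7: S=14, d=5, jump=2, S_8=16
t=8: S=16, d=5, jump=2, S_9=18
t=9: S=18, d=1, jump=0, S_10=18
t=10: S=18, d=1, jump=0, S_11=18
t=11: S=18, d=3, jump=1, S_12=19
t=12: S=19, d=1, jump=0, S_13=19
t=13: S=19, d=5, jump=2, S_14=21


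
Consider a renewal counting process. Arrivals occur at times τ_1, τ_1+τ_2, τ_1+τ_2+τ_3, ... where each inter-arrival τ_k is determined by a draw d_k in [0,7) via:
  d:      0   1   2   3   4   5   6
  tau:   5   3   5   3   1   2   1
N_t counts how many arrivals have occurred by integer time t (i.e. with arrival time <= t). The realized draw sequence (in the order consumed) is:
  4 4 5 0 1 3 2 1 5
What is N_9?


4

draw d_1=4: τ_1=1, arrival time A_1=1
draw d_2=4: τ_2=1, arrival time A_2=2
draw d_3=5: τ_3=2, arrival time A_3=4
draw d_4=0: τ_4=5, arrival time A_4=9
draw d_5=1: τ_5=3, arrival time A_5=12
draw d_6=3: τ_6=3, arrival time A_6=15
draw d_7=2: τ_7=5, arrival time A_7=20
draw d_8=1: τ_8=3, arrival time A_8=23
draw d_9=5: τ_9=2, arrival time A_9=25
N_t over t=0..9: 0:0 1:1 2:2 3:2 4:3 5:3 6:3 7:3 8:3 9:4


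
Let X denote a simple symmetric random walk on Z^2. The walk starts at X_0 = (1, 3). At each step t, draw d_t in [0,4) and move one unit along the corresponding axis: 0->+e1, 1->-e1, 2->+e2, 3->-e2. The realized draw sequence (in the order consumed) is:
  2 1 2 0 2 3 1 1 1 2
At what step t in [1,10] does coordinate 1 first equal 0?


2

t=0: X=(1, 3), d=2 → +e2, X_1=(1, 4)
t=1: X=(1, 4), d=1 → -e1, X_2=(0, 4)
t=2: X=(0, 4), d=2 → +e2, X_3=(0, 5)
t=3: X=(0, 5), d=0 → +e1, X_4=(1, 5)
t=4: X=(1, 5), d=2 → +e2, X_5=(1, 6)
t=5: X=(1, 6), d=3 → -e2, X_6=(1, 5)
t=6: X=(1, 5), d=1 → -e1, X_7=(0, 5)
t=7: X=(0, 5), d=1 → -e1, X_8=(-1, 5)
t=8: X=(-1, 5), d=1 → -e1, X_9=(-2, 5)
t=9: X=(-2, 5), d=2 → +e2, X_10=(-2, 6)


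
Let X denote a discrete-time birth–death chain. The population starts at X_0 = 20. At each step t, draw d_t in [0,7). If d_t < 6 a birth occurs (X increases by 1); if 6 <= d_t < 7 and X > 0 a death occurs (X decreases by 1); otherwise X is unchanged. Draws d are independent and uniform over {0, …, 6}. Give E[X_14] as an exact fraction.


X can drop by at most 1 per step and X_0 = 20 > T = 14, so X_t >= 20 − t >= 6 > 0 for every t <= 14: the floor at 0 (the 'and X > 0' condition) never binds. Hence X_14 = X_0 + Σ_{t<14} Y_t with i.i.d. increments Y_t = y(d_t) ∈ {+1, −1, 0}.
Outcome values over d=0..6: [1, 1, 1, 1, 1, 1, -1]
Σy = 5, Σy² = 7, M = 7
μ = 5/7 = 5/7,  σ² = 7/7 − (5/7)² = 24/49
E[X_14] = 20 + 14·(5/7) = 30

30


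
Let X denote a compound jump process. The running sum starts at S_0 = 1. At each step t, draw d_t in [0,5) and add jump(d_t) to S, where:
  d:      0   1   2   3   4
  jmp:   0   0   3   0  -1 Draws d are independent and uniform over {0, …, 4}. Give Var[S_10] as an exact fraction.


Outcome values over d=0..4: [0, 0, 3, 0, -1]
Σy = 2, Σy² = 10, M = 5
μ = 2/5 = 2/5,  σ² = 10/5 − (2/5)² = 46/25
Independent increments: Var[S_10] = 10·σ² = 10·(46/25) = 92/5

92/5


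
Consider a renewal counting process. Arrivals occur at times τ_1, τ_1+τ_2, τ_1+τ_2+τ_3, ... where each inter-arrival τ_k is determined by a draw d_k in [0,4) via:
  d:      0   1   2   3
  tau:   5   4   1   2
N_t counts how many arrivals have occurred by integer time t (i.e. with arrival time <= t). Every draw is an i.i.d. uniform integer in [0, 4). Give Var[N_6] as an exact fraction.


Inter-arrival values over d=0..3: [5, 4, 1, 2]
Each d has probability 1/4, so the pmf of τ is: f(1) = 1/4, f(2) = 1/4, f(4) = 1/4, f(5) = 1/4
Let p_n(j) = P(N_n = j), with p_0 = [1]. Condition on τ_1: p_n(0) = P(τ > n), and for j >= 1, p_n(j) = Σ_{k<=n} f(k)·p_{n−k}(j−1)
p_1 = [3/4, 1/4]  (j = 0..1)
p_2 = [1/2, 7/16, 1/16]  (j = 0..2)
p_3 = [1/2, 5/16, 11/64, 1/64]  (j = 0..3)
p_4 = [1/4, 1/2, 3/16, 15/256, 1/256]  (j = 0..4)
p_5 = [0, 5/8, 17/64, 23/256, 19/1024, 1/1024]  (j = 0..5)
p_6 = [0, 3/8, 29/64, 33/256, 19/512, 23/4096, 1/4096]  (j = 0..6)
E[N_6] = Σ j·p_6(j) = 7561/4096;  E[N_6²] = Σ j²·p_6(j) = 16755/4096
Var[N_6] = 16755/4096 − (7561/4096)² = 11459759/16777216

11459759/16777216


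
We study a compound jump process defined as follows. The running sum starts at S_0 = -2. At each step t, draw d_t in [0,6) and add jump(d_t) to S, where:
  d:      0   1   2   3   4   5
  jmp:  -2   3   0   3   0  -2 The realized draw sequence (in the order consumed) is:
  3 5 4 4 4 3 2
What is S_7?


t=0: S=-2, d=3, jump=3, S_1=1
t=1: S=1, d=5, jump=-2, S_2=-1
t=2: S=-1, d=4, jump=0, S_3=-1
t=3: S=-1, d=4, jump=0, S_4=-1
t=4: S=-1, d=4, jump=0, S_5=-1
t=5: S=-1, d=3, jump=3, S_6=2
t=6: S=2, d=2, jump=0, S_7=2

2


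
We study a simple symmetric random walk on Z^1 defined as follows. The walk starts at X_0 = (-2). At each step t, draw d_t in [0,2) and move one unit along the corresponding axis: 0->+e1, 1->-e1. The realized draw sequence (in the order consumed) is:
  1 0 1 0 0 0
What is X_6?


(0)

t=0: X=(-2), d=1 → -e1, X_1=(-3)
t=1: X=(-3), d=0 → +e1, X_2=(-2)
t=2: X=(-2), d=1 → -e1, X_3=(-3)
t=3: X=(-3), d=0 → +e1, X_4=(-2)
t=4: X=(-2), d=0 → +e1, X_5=(-1)
t=5: X=(-1), d=0 → +e1, X_6=(0)


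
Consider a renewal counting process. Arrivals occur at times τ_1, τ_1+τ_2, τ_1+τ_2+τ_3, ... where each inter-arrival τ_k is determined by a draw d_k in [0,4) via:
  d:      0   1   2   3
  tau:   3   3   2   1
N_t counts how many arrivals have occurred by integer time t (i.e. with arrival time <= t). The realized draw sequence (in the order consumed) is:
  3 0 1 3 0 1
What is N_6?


2

draw d_1=3: τ_1=1, arrival time A_1=1
draw d_2=0: τ_2=3, arrival time A_2=4
draw d_3=1: τ_3=3, arrival time A_3=7
draw d_4=3: τ_4=1, arrival time A_4=8
draw d_5=0: τ_5=3, arrival time A_5=11
draw d_6=1: τ_6=3, arrival time A_6=14
N_t over t=0..6: 0:0 1:1 2:1 3:1 4:2 5:2 6:2


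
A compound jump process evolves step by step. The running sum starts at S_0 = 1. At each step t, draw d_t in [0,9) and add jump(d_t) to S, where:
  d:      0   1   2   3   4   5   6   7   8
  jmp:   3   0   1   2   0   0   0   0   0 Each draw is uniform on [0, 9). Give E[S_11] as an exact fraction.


Outcome values over d=0..8: [3, 0, 1, 2, 0, 0, 0, 0, 0]
Σy = 6, Σy² = 14, M = 9
μ = 6/9 = 2/3,  σ² = 14/9 − (2/3)² = 10/9
E[S_11] = 1 + 11·(2/3) = 25/3

25/3
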